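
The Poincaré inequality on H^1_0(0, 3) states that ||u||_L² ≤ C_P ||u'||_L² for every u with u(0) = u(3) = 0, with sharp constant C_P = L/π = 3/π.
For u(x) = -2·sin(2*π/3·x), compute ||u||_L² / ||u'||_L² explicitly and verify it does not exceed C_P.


||u||_L² / ||u'||_L² = 3/(2*π) < C_P = 3/π.

u(x) = -2·sin(2*π/3·x), so u'(x) = -4*π*cos(2*π*x/3)/3.
Writing u(x) = A·sin(kπx/L) with A = -2 and k = 2, use ∫_0^L sin²(kπx/L) dx = L/2 and ∫_0^L cos²(kπx/L) dx = L/2.
u² = 4·sin²(2*π/3·x) and (u')² = 16*π^2/9·cos²(2*π/3·x), and each of sin², cos² integrates to L/2 = 3/2 over (0, 3).
∫_0^3 u² dx = 6, so ||u||_L² = sqrt(6).
∫_0^3 (u')² dx = 8*π^2/3, so ||u'||_L² = 2*sqrt(6)*π/3.
Ratio ||u||_L² / ||u'||_L² = 3/(2*π).
Sharp Poincaré constant on H^1_0(0, 3) is C_P = L/π = 3/π, achieved by sin(π/3·x).
This is the k = 2 harmonic; the ratio L/(kπ) is strictly less than C_P = L/π, consistent with the sharp inequality ||u||_L² ≤ C_P ||u'||_L².


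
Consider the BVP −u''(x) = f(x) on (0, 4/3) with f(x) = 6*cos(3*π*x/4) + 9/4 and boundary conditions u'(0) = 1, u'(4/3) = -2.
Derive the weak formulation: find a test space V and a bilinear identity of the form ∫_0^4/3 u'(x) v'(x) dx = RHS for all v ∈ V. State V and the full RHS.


V = H^1(0, 4/3) (v unrestricted at boundary; u is determined up to an additive constant); weak form: ∫_0^4/3 u'v' dx = ∫_0^4/3 (6*cos(3*π*x/4) + 9/4) v dx − 2·v(4/3) − v(0) for all v ∈ V.

Multiply both sides by a test function v and integrate from 0 to 4/3:
  ∫_0^4/3 −u''(x) v(x) dx = ∫_0^4/3 f(x) v(x) dx.
Integrate the LHS by parts once:
  ∫_0^4/3 −u'' v dx = −[u'(x) v(x)]_0^4/3 + ∫_0^4/3 u'(x) v'(x) dx.
Thus ∫_0^4/3 u'(x) v'(x) dx = ∫_0^4/3 f(x) v(x) dx + [u'(x) v(x)]_0^4/3.
Choose V so that boundary terms are either known or forced to vanish.
u has inhomogeneous Neumann u'(0) = 1, u'(4/3) = -2. [u' v]_0^4/3 = (-2)·v(4/3) − (1)·v(0) = − 2·v(4/3) − v(0). Take V = H^1(0, 4/3); boundary term becomes part of RHS.
Weak formulation: find u (satisfying any essential BC) such that ∫_0^4/3 u'(x) v'(x) dx = ∫_0^4/3 f v dx − 2·v(4/3) − v(0) for all v ∈ V (Neumann data are natural BCs: they enter the RHS as boundary terms).
Substituting f(x) = 6*cos(3*π*x/4) + 9/4, the right-hand side is ∫_0^4/3 (6*cos(3*π*x/4) + 9/4) v dx − 2·v(4/3) − v(0).
Compatibility check (pure Neumann): taking v ≡ 1 ∈ V gives 0 = ∫_0^4/3 f dx + (-2) − (1), i.e. ∫_0^4/3 f dx must equal u'(0) − u'(4/3) = 3. Indeed ∫_0^4/3 (6*cos(3*π*x/4) + 9/4) dx = 3, so the data are compatible. The solution is then unique only up to an additive constant (fix it e.g. by requiring ∫_0^4/3 u dx = 0).


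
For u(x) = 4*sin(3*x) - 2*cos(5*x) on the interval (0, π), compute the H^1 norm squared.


||u||_{H^1(0,π)}^2 = 132*π

u'(x) = 10*sin(5*x) + 12*cos(3*x).
Expand u² and (u')² and integrate term by term on (0, π), using: for integers n ≥ 1, ∫_0^π sin²(nx) dx = ∫_0^π cos²(nx) dx = π/2; for n ≠ n', ∫_0^π sin(nx)sin(n'x) dx = ∫_0^π cos(nx)cos(n'x) dx = 0; and by product-to-sum, ∫_0^π sin(nx)cos(n'x) dx = ½∫_0^π [sin((n+n')x) + sin((n−n')x)] dx, which is 0 when n+n' is even and 2n/(n²−n'²) when n+n' is odd (it need not vanish on (0, π)).
  u² squared terms: (-2)²·∫cos(5x)² dx = 4·π/2 = 2*π;  (4)²·∫sin(3x)² dx = 16·π/2 = 8*π.
  u² cross terms: 2·(-2)·(4)·∫cos(5x)·sin(3x) dx = -16·(0) = 0.
  So ∫_0^π u² dx = 2*π + 8*π + 0 = 10*π.
  (u')² squared terms: (10)²·∫sin(5x)² dx = 100·π/2 = 50*π;  (12)²·∫cos(3x)² dx = 144·π/2 = 72*π.
  (u')² cross terms: 2·(10)·(12)·∫sin(5x)·cos(3x) dx = 240·(0) = 0.
  So ∫_0^π (u')² dx = 50*π + 72*π + 0 = 122*π.
||u||_{H^1}^2 = (10*π) + (122*π) = 132*π.


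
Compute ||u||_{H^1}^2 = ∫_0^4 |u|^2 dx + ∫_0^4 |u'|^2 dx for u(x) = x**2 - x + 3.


||u||_{H^1}^2 = 4072/15

The H^1 norm (squared) on an interval (0, L) is
  ||u||_{H^1}^2 = ∫_0^L u(x)^2 dx + ∫_0^L u'(x)^2 dx.
Compute u'(x) = 2*x - 1.
Then u(x)^2 = x**4 - 2*x**3 + 7*x**2 - 6*x + 9 and u'(x)^2 = 4*x**2 - 4*x + 1.
Integrate each monomial from 0 to 4 using ∫_0^4 c·x^n dx = c·4^(n+1)/(n+1):
  ∫_0^4 u(x)^2 dx = ∫_0^4 (x^4 - 2*x^3 + 7*x^2 - 6*x + 9) dx. Term by term:
    ∫_0^4 x^4 dx = 1024/5;  ∫_0^4 -2*x^3 dx = -128;  ∫_0^4 7*x^2 dx = 448/3;
    ∫_0^4 -6*x dx = -48;  ∫_0^4 9 dx = 36.
  Sum: 1024/5 − 128 + 448/3 − 48 + 36 = 3212/15.
  ∫_0^4 u'(x)^2 dx = ∫_0^4 (4*x^2 - 4*x + 1) dx. Term by term:
    ∫_0^4 4*x^2 dx = 256/3;  ∫_0^4 -4*x dx = -32;  ∫_0^4 1 dx = 4.
  Sum: 256/3 − 32 + 4 = 172/3.
Adding: ||u||_{H^1}^2 = 3212/15 + 172/3 = 4072/15.


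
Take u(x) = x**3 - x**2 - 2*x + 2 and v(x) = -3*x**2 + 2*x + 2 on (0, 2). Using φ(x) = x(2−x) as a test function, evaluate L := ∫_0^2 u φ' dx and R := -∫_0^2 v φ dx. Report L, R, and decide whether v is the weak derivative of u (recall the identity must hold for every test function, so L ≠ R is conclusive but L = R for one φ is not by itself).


LHS = 8/15, RHS = -8/15. No, v is not the weak derivative of u.

u(x) = x**3 - x**2 - 2*x + 2, classical derivative u'(x) = 3*x**2 - 2*x - 2.
φ(x) = x(2−x), so φ'(x) = 2 - 2*x.
Note φ(0) = φ(2) = 0, so the boundary term u·φ vanishes.
LHS = ∫_0^2 u(x) φ'(x) dx = ∫_0^2 (-2*x^4 + 4*x^3 + 2*x^2 - 8*x + 4) dx. Term by term:
  ∫_0^2 -2*x^4 dx = -64/5;  ∫_0^2 4*x^3 dx = 16;  ∫_0^2 2*x^2 dx = 16/3;
  ∫_0^2 -8*x dx = -16;  ∫_0^2 4 dx = 8.
Sum: -64/5 + 16 + 16/3 − 16 + 8 = 8/15.
So LHS = 8/15.
∫_0^2 v(x) φ(x) dx = ∫_0^2 (3*x^4 - 8*x^3 + 2*x^2 + 4*x) dx. Term by term:
  ∫_0^2 3*x^4 dx = 96/5;  ∫_0^2 -8*x^3 dx = -32;  ∫_0^2 2*x^2 dx = 16/3;
  ∫_0^2 4*x dx = 8.
Sum: 96/5 − 32 + 16/3 + 8 = 8/15.
So RHS = -∫_0^2 v(x) φ(x) dx = -8/15.
LHS − RHS = 16/15 ≠ 0, so the identity fails.
(For a valid weak derivative the identity must hold for EVERY test function, in particular this one. The failure shows v is NOT the weak derivative of u.)
Correct weak derivative would be u'(x) = 3*x**2 - 2*x - 2.


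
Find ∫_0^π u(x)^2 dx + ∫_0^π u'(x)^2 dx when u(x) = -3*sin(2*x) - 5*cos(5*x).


||u||_{H^1(0,π)}^2 = -1040/7 + 695*π/2

u'(x) = 25*sin(5*x) - 6*cos(2*x).
Expand u² and (u')² and integrate term by term on (0, π), using: for integers n ≥ 1, ∫_0^π sin²(nx) dx = ∫_0^π cos²(nx) dx = π/2; for n ≠ n', ∫_0^π sin(nx)sin(n'x) dx = ∫_0^π cos(nx)cos(n'x) dx = 0; and by product-to-sum, ∫_0^π sin(nx)cos(n'x) dx = ½∫_0^π [sin((n+n')x) + sin((n−n')x)] dx, which is 0 when n+n' is even and 2n/(n²−n'²) when n+n' is odd (it need not vanish on (0, π)).
  u² squared terms: (-5)²·∫cos(5x)² dx = 25·π/2 = 25*π/2;  (-3)²·∫sin(2x)² dx = 9·π/2 = 9*π/2.
  u² cross terms: 2·(-5)·(-3)·∫cos(5x)·sin(2x) dx = 30·(-4/21) = -40/7.
  So ∫_0^π u² dx = 25*π/2 + 9*π/2 − 40/7 = -40/7 + 17*π.
  (u')² squared terms: (-6)²·∫cos(2x)² dx = 36·π/2 = 18*π;  (25)²·∫sin(5x)² dx = 625·π/2 = 625*π/2.
  (u')² cross terms: 2·(-6)·(25)·∫cos(2x)·sin(5x) dx = -300·(10/21) = -1000/7.
  So ∫_0^π (u')² dx = 18*π + 625*π/2 − 1000/7 = -1000/7 + 661*π/2.
||u||_{H^1}^2 = (-40/7 + 17*π) + (-1000/7 + 661*π/2) = -1040/7 + 695*π/2.


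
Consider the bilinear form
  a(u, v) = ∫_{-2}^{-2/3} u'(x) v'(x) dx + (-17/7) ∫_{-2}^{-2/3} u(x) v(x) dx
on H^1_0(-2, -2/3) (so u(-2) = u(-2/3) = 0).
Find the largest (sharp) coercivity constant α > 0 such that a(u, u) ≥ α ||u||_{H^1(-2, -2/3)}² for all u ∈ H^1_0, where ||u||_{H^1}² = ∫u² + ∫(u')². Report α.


α = (-272 + 63*π^2)/(7*(16 + 9*π^2))

Coercivity of a(·,·) on H^1_0(-2, -2/3) means a(u, u) ≥ α ||u||_{H^1}² for every u ∈ H^1_0.
The interval has length L = 4/3, and Poincaré/coercivity depend only on L. Here a(u, u) = ∫(u')² + (-17/7)·∫u².
Here c = -17/7 < 0 with |c| < (π/L)² = 9*π^2/16, so coercivity still holds. The condition a(u,u) ≥ α||u||_{H^1}² reads (1−α)∫(u')² ≥ (α−c)∫u². Any admissible α is ≤ 1 (rapidly oscillating u have ∫u²/∫(u')² → 0), and α = 1 would force 0 ≥ (1−c)∫u², impossible since c < 1; so 1−α > 0. By the sharp Poincaré inequality on H^1_0 of an interval of length L, ∫(u')² ≥ (π/L)²∫u² with equality for the first sine mode sin(π(x−x₀)/L) (x₀ the left endpoint), so the inequality holds for all u iff (1−α)(π/L)² ≥ α − c, i.e. α ≤ ((π/L)² + c)/((π/L)² + 1) = (1 + c(L/π)²)/(1 + (L/π)²). (Direct route, valid since c ≤ 0: Poincaré gives c∫u² ≥ c(L/π)²∫(u')², so a(u,u) ≥ (1 + c(L/π)²)∫(u')², while ||u||_{H^1}² ≤ (1 + (L/π)²)∫(u')²; dividing yields the same α.) With (π/L)² = 9*π^2/16 and c = -17/7, the largest admissible constant is α = ((π/L)² + c)/((π/L)² + 1).
Simplifying, α = (-272 + 63*π^2)/(7*(16 + 9*π^2)).


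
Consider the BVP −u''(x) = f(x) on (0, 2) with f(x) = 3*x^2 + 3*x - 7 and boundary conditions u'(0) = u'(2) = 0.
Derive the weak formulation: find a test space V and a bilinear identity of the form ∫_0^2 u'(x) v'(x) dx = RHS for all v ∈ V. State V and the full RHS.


V = H^1(0, 2) (no boundary constraint on v; u is determined up to an additive constant); weak form: ∫_0^2 u'v' dx = ∫_0^2 (3*x^2 + 3*x - 7) v dx for all v ∈ V.

Multiply both sides by a test function v and integrate from 0 to 2:
  ∫_0^2 −u''(x) v(x) dx = ∫_0^2 f(x) v(x) dx.
Integrate the LHS by parts once:
  ∫_0^2 −u'' v dx = −[u'(x) v(x)]_0^2 + ∫_0^2 u'(x) v'(x) dx.
Thus ∫_0^2 u'(x) v'(x) dx = ∫_0^2 f(x) v(x) dx + [u'(x) v(x)]_0^2.
Choose V so that boundary terms are either known or forced to vanish.
u has homogeneous Neumann: u'(0) = u'(2) = 0. So [u' v]_0^2 = 0·v(2) − 0·v(0) = 0 for any v; take V = H^1(0, 2).
Weak formulation: find u (satisfying any essential BC) such that ∫_0^2 u'(x) v'(x) dx = ∫_0^2 f v dx for all v ∈ V (homogeneous Neumann, so boundary terms vanish).
Substituting f(x) = 3*x^2 + 3*x - 7, the right-hand side is ∫_0^2 (3*x^2 + 3*x - 7) v dx.
Compatibility check (pure Neumann): taking v ≡ 1 ∈ V gives 0 = ∫_0^2 f dx + (0) − (0), i.e. ∫_0^2 f dx must equal u'(0) − u'(2) = 0. Indeed ∫_0^2 (3*x^2 + 3*x - 7) dx = 0, so the data are compatible. The solution is then unique only up to an additive constant (fix it e.g. by requiring ∫_0^2 u dx = 0).


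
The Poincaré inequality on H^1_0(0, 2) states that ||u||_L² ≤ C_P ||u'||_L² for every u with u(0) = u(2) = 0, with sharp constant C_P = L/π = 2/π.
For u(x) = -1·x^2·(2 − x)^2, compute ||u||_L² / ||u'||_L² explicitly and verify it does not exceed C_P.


||u||_L² / ||u'||_L² = sqrt(3)/3 < C_P = 2/π.

u(x) = -1·x^2·(2 − x)^2, so u'(x) = 4*x*(-x^2 + 3*x - 2).
u(x) = -1·x^2·(2 − x)^2 vanishes at x = 0 and x = 2, so u ∈ H^1_0(0, 2). Differentiate via the product rule and integrate the resulting polynomials term by term.
  ∫_0^2 u² dx = ∫_0^2 (x^8 - 8*x^7 + 24*x^6 - 32*x^5 + 16*x^4) dx. Term by term:
    ∫_0^2 x^8 dx = 512/9;  ∫_0^2 -8*x^7 dx = -256;  ∫_0^2 24*x^6 dx = 3072/7;
    ∫_0^2 -32*x^5 dx = -1024/3;  ∫_0^2 16*x^4 dx = 512/5.
  Sum: 512/9 − 256 + 3072/7 − 1024/3 + 512/5 = 256/315.
  ∫_0^2 (u')² dx = ∫_0^2 (16*x^6 - 96*x^5 + 208*x^4 - 192*x^3 + 64*x^2) dx. Term by term:
    ∫_0^2 16*x^6 dx = 2048/7;  ∫_0^2 -96*x^5 dx = -1024;  ∫_0^2 208*x^4 dx = 6656/5;
    ∫_0^2 -192*x^3 dx = -768;  ∫_0^2 64*x^2 dx = 512/3.
  Sum: 2048/7 − 1024 + 6656/5 − 768 + 512/3 = 256/105.
∫_0^2 u² dx = 256/315, so ||u||_L² = 16*sqrt(35)/105.
∫_0^2 (u')² dx = 256/105, so ||u'||_L² = 16*sqrt(105)/105.
Ratio ||u||_L² / ||u'||_L² = sqrt(3)/3.
Sharp Poincaré constant on H^1_0(0, 2) is C_P = L/π = 2/π, achieved by sin(π/2·x).
A polynomial bump cannot attain the sharp Poincaré constant (only the first sine eigenfunction does), so the ratio is strictly less than C_P, consistent with ||u||_L² ≤ C_P ||u'||_L².


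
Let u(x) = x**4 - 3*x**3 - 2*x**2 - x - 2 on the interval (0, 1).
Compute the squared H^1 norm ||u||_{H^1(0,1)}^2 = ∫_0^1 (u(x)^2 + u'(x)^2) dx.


||u||_{H^1}^2 = 1741/36

The H^1 norm (squared) on an interval (0, L) is
  ||u||_{H^1}^2 = ∫_0^L u(x)^2 dx + ∫_0^L u'(x)^2 dx.
Compute u'(x) = 4*x**3 - 9*x**2 - 4*x - 1.
Then u(x)^2 = x**8 - 6*x**7 + 5*x**6 + 10*x**5 + 6*x**4 + 16*x**3 + 9*x**2 + 4*x + 4 and u'(x)^2 = 16*x**6 - 72*x**5 + 49*x**4 + 64*x**3 + 34*x**2 + 8*x + 1.
Integrate each monomial from 0 to 1 using ∫_0^1 c·x^n dx = c·1^(n+1)/(n+1):
  ∫_0^1 u(x)^2 dx = ∫_0^1 (x^8 - 6*x^7 + 5*x^6 + 10*x^5 + 6*x^4 + 16*x^3 + 9*x^2 + 4*x + 4) dx. Term by term:
    ∫_0^1 x^8 dx = 1/9;  ∫_0^1 -6*x^7 dx = -3/4;  ∫_0^1 5*x^6 dx = 5/7;
    ∫_0^1 10*x^5 dx = 5/3;  ∫_0^1 6*x^4 dx = 6/5;  ∫_0^1 16*x^3 dx = 4;
    ∫_0^1 9*x^2 dx = 3;  ∫_0^1 4*x dx = 2;  ∫_0^1 4 dx = 4.
  Sum: 1/9 − 3/4 + 5/7 + 5/3 + 6/5 + 4 + 3 + 2 + 4 = 20087/1260.
  ∫_0^1 u'(x)^2 dx = ∫_0^1 (16*x^6 - 72*x^5 + 49*x^4 + 64*x^3 + 34*x^2 + 8*x + 1) dx. Term by term:
    ∫_0^1 16*x^6 dx = 16/7;  ∫_0^1 -72*x^5 dx = -12;  ∫_0^1 49*x^4 dx = 49/5;
    ∫_0^1 64*x^3 dx = 16;  ∫_0^1 34*x^2 dx = 34/3;  ∫_0^1 8*x dx = 4;
    ∫_0^1 1 dx = 1.
  Sum: 16/7 − 12 + 49/5 + 16 + 34/3 + 4 + 1 = 3404/105.
Adding: ||u||_{H^1}^2 = 20087/1260 + 3404/105 = 1741/36.


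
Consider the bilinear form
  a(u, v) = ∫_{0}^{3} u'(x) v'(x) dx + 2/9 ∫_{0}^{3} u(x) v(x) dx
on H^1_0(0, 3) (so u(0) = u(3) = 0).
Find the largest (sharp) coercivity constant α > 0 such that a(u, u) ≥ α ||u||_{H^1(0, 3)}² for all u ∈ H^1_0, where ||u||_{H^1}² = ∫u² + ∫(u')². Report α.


α = (2 + π^2)/(9 + π^2)

Coercivity of a(·,·) on H^1_0(0, 3) means a(u, u) ≥ α ||u||_{H^1}² for every u ∈ H^1_0.
The interval has length L = 3, and Poincaré/coercivity depend only on L. Here a(u, u) = ∫(u')² + (2/9)·∫u².
Here 0 < c = 2/9 < 1. The condition a(u,u) ≥ α||u||_{H^1}² reads (1−α)∫(u')² ≥ (α−c)∫u². Any admissible α is ≤ 1 (rapidly oscillating u have ∫u²/∫(u')² → 0), and α = 1 would force 0 ≥ (1−c)∫u², impossible since c < 1; so 1−α > 0. By the sharp Poincaré inequality on H^1_0 of an interval of length L, ∫(u')² ≥ (π/L)²∫u² with equality for the first sine mode sin(π(x−x₀)/L) (x₀ the left endpoint), so the inequality holds for all u iff (1−α)(π/L)² ≥ α − c, i.e. α ≤ ((π/L)² + c)/((π/L)² + 1) = (1 + c(L/π)²)/(1 + (L/π)²). With (π/L)² = π^2/9 and c = 2/9, the largest admissible constant is α = ((π/L)² + c)/((π/L)² + 1).
Simplifying, α = (2 + π^2)/(9 + π^2).


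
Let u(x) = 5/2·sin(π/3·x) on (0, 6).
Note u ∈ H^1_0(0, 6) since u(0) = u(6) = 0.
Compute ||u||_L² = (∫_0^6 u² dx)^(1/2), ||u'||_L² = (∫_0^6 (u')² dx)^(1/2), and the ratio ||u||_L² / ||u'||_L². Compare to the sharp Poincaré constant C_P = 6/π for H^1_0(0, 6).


||u||_L² / ||u'||_L² = 3/π < C_P = 6/π.

u(x) = 5/2·sin(π/3·x), so u'(x) = 5*π*cos(π*x/3)/6.
Writing u(x) = A·sin(kπx/L) with A = 5/2 and k = 2, use ∫_0^L sin²(kπx/L) dx = L/2 and ∫_0^L cos²(kπx/L) dx = L/2.
u² = 25/4·sin²(π/3·x) and (u')² = 25*π^2/36·cos²(π/3·x), and each of sin², cos² integrates to L/2 = 3 over (0, 6).
∫_0^6 u² dx = 75/4, so ||u||_L² = 5*sqrt(3)/2.
∫_0^6 (u')² dx = 25*π^2/12, so ||u'||_L² = 5*sqrt(3)*π/6.
Ratio ||u||_L² / ||u'||_L² = 3/π.
Sharp Poincaré constant on H^1_0(0, 6) is C_P = L/π = 6/π, achieved by sin(π/6·x).
This is the k = 2 harmonic; the ratio L/(kπ) is strictly less than C_P = L/π, consistent with the sharp inequality ||u||_L² ≤ C_P ||u'||_L².


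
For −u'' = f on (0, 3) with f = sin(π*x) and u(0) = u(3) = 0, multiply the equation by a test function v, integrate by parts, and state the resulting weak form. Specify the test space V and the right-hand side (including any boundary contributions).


V = H^1_0(0, 3) (so v(0) = v(3) = 0); weak form: ∫_0^3 u'v' dx = ∫_0^3 (sin(π*x)) v dx for all v ∈ V.

Multiply both sides by a test function v and integrate from 0 to 3:
  ∫_0^3 −u''(x) v(x) dx = ∫_0^3 f(x) v(x) dx.
Integrate the LHS by parts once:
  ∫_0^3 −u'' v dx = −[u'(x) v(x)]_0^3 + ∫_0^3 u'(x) v'(x) dx.
Thus ∫_0^3 u'(x) v'(x) dx = ∫_0^3 f(x) v(x) dx + [u'(x) v(x)]_0^3.
Choose V so that boundary terms are either known or forced to vanish.
u is Dirichlet: u(0) = u(3) = 0. Let V = H^1_0(0, 3); then v(0) = v(3) = 0, and [u' v]_0^3 = 0.
Weak formulation: find u (satisfying any essential BC) such that ∫_0^3 u'(x) v'(x) dx = ∫_0^3 f v dx for all v ∈ V.
Substituting f(x) = sin(π*x), the right-hand side is ∫_0^3 (sin(π*x)) v dx.


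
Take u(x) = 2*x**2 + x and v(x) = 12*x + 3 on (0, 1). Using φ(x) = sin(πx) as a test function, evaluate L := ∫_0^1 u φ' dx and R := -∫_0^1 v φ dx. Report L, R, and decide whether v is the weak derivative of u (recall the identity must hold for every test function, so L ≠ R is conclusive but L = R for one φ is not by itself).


LHS = -6/π, RHS = -18/π. No, v is not the weak derivative of u.

u(x) = 2*x**2 + x, classical derivative u'(x) = 4*x + 1.
φ(x) = sin(πx), so φ'(x) = π*cos(π*x).
Note φ(0) = φ(1) = 0, so the boundary term u·φ vanishes.
LHS = ∫_0^1 u(x) φ'(x) dx = ∫_0^1 (2*π*x^2*cos(π*x) + π*x*cos(π*x)) dx. Term by term:
  ∫_0^1 π*x*cos(π*x) dx = -2/π;  ∫_0^1 2*π*x^2*cos(π*x) dx = -4/π.
Sum: -2/π − 4/π = -6/π.
So LHS = -6/π.
∫_0^1 v(x) φ(x) dx = ∫_0^1 (12*x*sin(π*x) + 3*sin(π*x)) dx. Term by term:
  ∫_0^1 3*sin(π*x) dx = 6/π;  ∫_0^1 12*x*sin(π*x) dx = 12/π.
Sum: 6/π + 12/π = 18/π.
So RHS = -∫_0^1 v(x) φ(x) dx = -18/π.
LHS − RHS = 12/π ≠ 0, so the identity fails.
(For a valid weak derivative the identity must hold for EVERY test function, in particular this one. The failure shows v is NOT the weak derivative of u.)
Correct weak derivative would be u'(x) = 4*x + 1.


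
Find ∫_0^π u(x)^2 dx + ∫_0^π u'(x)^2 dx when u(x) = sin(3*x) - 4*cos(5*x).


||u||_{H^1(0,π)}^2 = 213*π

u'(x) = 20*sin(5*x) + 3*cos(3*x).
Expand u² and (u')² and integrate term by term on (0, π), using: for integers n ≥ 1, ∫_0^π sin²(nx) dx = ∫_0^π cos²(nx) dx = π/2; for n ≠ n', ∫_0^π sin(nx)sin(n'x) dx = ∫_0^π cos(nx)cos(n'x) dx = 0; and by product-to-sum, ∫_0^π sin(nx)cos(n'x) dx = ½∫_0^π [sin((n+n')x) + sin((n−n')x)] dx, which is 0 when n+n' is even and 2n/(n²−n'²) when n+n' is odd (it need not vanish on (0, π)).
  u² squared terms: (-4)²·∫cos(5x)² dx = 16·π/2 = 8*π;  (1)²·∫sin(3x)² dx = 1·π/2 = π/2.
  u² cross terms: 2·(-4)·(1)·∫cos(5x)·sin(3x) dx = -8·(0) = 0.
  So ∫_0^π u² dx = 8*π + π/2 + 0 = 17*π/2.
  (u')² squared terms: (3)²·∫cos(3x)² dx = 9·π/2 = 9*π/2;  (20)²·∫sin(5x)² dx = 400·π/2 = 200*π.
  (u')² cross terms: 2·(3)·(20)·∫cos(3x)·sin(5x) dx = 120·(0) = 0.
  So ∫_0^π (u')² dx = 9*π/2 + 200*π + 0 = 409*π/2.
||u||_{H^1}^2 = (17*π/2) + (409*π/2) = 213*π.


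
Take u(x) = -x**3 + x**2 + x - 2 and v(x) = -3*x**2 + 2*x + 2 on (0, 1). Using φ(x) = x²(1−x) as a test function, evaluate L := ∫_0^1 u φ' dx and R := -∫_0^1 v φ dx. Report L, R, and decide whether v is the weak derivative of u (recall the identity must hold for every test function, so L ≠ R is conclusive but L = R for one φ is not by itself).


LHS = -1/12, RHS = -1/6. No, v is not the weak derivative of u.

u(x) = -x**3 + x**2 + x - 2, classical derivative u'(x) = -3*x**2 + 2*x + 1.
φ(x) = x²(1−x), so φ'(x) = x*(2 - 3*x).
Note φ(0) = φ(1) = 0, so the boundary term u·φ vanishes.
LHS = ∫_0^1 u(x) φ'(x) dx = ∫_0^1 (3*x^5 - 5*x^4 - x^3 + 8*x^2 - 4*x) dx. Term by term:
  ∫_0^1 3*x^5 dx = 1/2;  ∫_0^1 -5*x^4 dx = -1;  ∫_0^1 -x^3 dx = -1/4;
  ∫_0^1 8*x^2 dx = 8/3;  ∫_0^1 -4*x dx = -2.
Sum: 1/2 − 1 − 1/4 + 8/3 − 2 = -1/12.
So LHS = -1/12.
∫_0^1 v(x) φ(x) dx = ∫_0^1 (3*x^5 - 5*x^4 + 2*x^2) dx. Term by term:
  ∫_0^1 3*x^5 dx = 1/2;  ∫_0^1 -5*x^4 dx = -1;  ∫_0^1 2*x^2 dx = 2/3.
Sum: 1/2 − 1 + 2/3 = 1/6.
So RHS = -∫_0^1 v(x) φ(x) dx = -1/6.
LHS − RHS = 1/12 ≠ 0, so the identity fails.
(For a valid weak derivative the identity must hold for EVERY test function, in particular this one. The failure shows v is NOT the weak derivative of u.)
Correct weak derivative would be u'(x) = -3*x**2 + 2*x + 1.


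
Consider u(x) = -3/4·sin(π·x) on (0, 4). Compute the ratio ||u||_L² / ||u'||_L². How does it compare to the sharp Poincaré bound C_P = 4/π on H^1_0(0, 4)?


||u||_L² / ||u'||_L² = 1/π < C_P = 4/π.

u(x) = -3/4·sin(π·x), so u'(x) = -3*π*cos(π*x)/4.
Writing u(x) = A·sin(kπx/L) with A = -3/4 and k = 4, use ∫_0^L sin²(kπx/L) dx = L/2 and ∫_0^L cos²(kπx/L) dx = L/2.
u² = 9/16·sin²(π·x) and (u')² = 9*π^2/16·cos²(π·x), and each of sin², cos² integrates to L/2 = 2 over (0, 4).
∫_0^4 u² dx = 9/8, so ||u||_L² = 3*sqrt(2)/4.
∫_0^4 (u')² dx = 9*π^2/8, so ||u'||_L² = 3*sqrt(2)*π/4.
Ratio ||u||_L² / ||u'||_L² = 1/π.
Sharp Poincaré constant on H^1_0(0, 4) is C_P = L/π = 4/π, achieved by sin(π/4·x).
This is the k = 4 harmonic; the ratio L/(kπ) is strictly less than C_P = L/π, consistent with the sharp inequality ||u||_L² ≤ C_P ||u'||_L².


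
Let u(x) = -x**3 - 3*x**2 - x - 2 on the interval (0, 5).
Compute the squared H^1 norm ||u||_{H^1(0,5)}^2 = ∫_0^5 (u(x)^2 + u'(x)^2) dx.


||u||_{H^1}^2 = 2057575/42

The H^1 norm (squared) on an interval (0, L) is
  ||u||_{H^1}^2 = ∫_0^L u(x)^2 dx + ∫_0^L u'(x)^2 dx.
Compute u'(x) = -3*x**2 - 6*x - 1.
Then u(x)^2 = x**6 + 6*x**5 + 11*x**4 + 10*x**3 + 13*x**2 + 4*x + 4 and u'(x)^2 = 9*x**4 + 36*x**3 + 42*x**2 + 12*x + 1.
Integrate each monomial from 0 to 5 using ∫_0^5 c·x^n dx = c·5^(n+1)/(n+1):
  ∫_0^5 u(x)^2 dx = ∫_0^5 (x^6 + 6*x^5 + 11*x^4 + 10*x^3 + 13*x^2 + 4*x + 4) dx. Term by term:
    ∫_0^5 x^6 dx = 78125/7;  ∫_0^5 6*x^5 dx = 15625;  ∫_0^5 11*x^4 dx = 6875;
    ∫_0^5 10*x^3 dx = 3125/2;  ∫_0^5 13*x^2 dx = 1625/3;  ∫_0^5 4*x dx = 50;
    ∫_0^5 4 dx = 20.
  Sum: 78125/7 + 15625 + 6875 + 3125/2 + 1625/3 + 50 + 20 = 1505065/42.
  ∫_0^5 u'(x)^2 dx = ∫_0^5 (9*x^4 + 36*x^3 + 42*x^2 + 12*x + 1) dx. Term by term:
    ∫_0^5 9*x^4 dx = 5625;  ∫_0^5 36*x^3 dx = 5625;  ∫_0^5 42*x^2 dx = 1750;
    ∫_0^5 12*x dx = 150;  ∫_0^5 1 dx = 5.
  Sum: 5625 + 5625 + 1750 + 150 + 5 = 13155.
Adding: ||u||_{H^1}^2 = 1505065/42 + 13155 = 2057575/42.


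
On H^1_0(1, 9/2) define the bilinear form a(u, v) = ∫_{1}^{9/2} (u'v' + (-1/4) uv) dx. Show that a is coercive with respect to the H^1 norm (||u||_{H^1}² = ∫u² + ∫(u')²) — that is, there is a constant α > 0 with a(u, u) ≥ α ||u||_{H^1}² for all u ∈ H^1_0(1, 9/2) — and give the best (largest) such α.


α = (-49 + 16*π^2)/(4*(4*π^2 + 49))

Coercivity of a(·,·) on H^1_0(1, 9/2) means a(u, u) ≥ α ||u||_{H^1}² for every u ∈ H^1_0.
The interval has length L = 7/2, and Poincaré/coercivity depend only on L. Here a(u, u) = ∫(u')² + (-1/4)·∫u².
Here c = -1/4 < 0 with |c| < (π/L)² = 4*π^2/49, so coercivity still holds. The condition a(u,u) ≥ α||u||_{H^1}² reads (1−α)∫(u')² ≥ (α−c)∫u². Any admissible α is ≤ 1 (rapidly oscillating u have ∫u²/∫(u')² → 0), and α = 1 would force 0 ≥ (1−c)∫u², impossible since c < 1; so 1−α > 0. By the sharp Poincaré inequality on H^1_0 of an interval of length L, ∫(u')² ≥ (π/L)²∫u² with equality for the first sine mode sin(π(x−x₀)/L) (x₀ the left endpoint), so the inequality holds for all u iff (1−α)(π/L)² ≥ α − c, i.e. α ≤ ((π/L)² + c)/((π/L)² + 1) = (1 + c(L/π)²)/(1 + (L/π)²). (Direct route, valid since c ≤ 0: Poincaré gives c∫u² ≥ c(L/π)²∫(u')², so a(u,u) ≥ (1 + c(L/π)²)∫(u')², while ||u||_{H^1}² ≤ (1 + (L/π)²)∫(u')²; dividing yields the same α.) With (π/L)² = 4*π^2/49 and c = -1/4, the largest admissible constant is α = ((π/L)² + c)/((π/L)² + 1).
Simplifying, α = (-49 + 16*π^2)/(4*(4*π^2 + 49)).


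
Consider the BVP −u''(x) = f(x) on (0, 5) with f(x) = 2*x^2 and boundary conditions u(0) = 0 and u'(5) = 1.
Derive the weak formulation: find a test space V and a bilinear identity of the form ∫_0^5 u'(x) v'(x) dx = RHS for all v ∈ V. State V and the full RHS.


V = {v ∈ H^1(0, 5) : v(0) = 0} (test functions vanish at x = 0 where u is specified); weak form: ∫_0^5 u'v' dx = ∫_0^5 (2*x^2) v dx + v(5) for all v ∈ V.

Multiply both sides by a test function v and integrate from 0 to 5:
  ∫_0^5 −u''(x) v(x) dx = ∫_0^5 f(x) v(x) dx.
Integrate the LHS by parts once:
  ∫_0^5 −u'' v dx = −[u'(x) v(x)]_0^5 + ∫_0^5 u'(x) v'(x) dx.
Thus ∫_0^5 u'(x) v'(x) dx = ∫_0^5 f(x) v(x) dx + [u'(x) v(x)]_0^5.
Choose V so that boundary terms are either known or forced to vanish.
Mixed BC: u(0) = 0 (Dirichlet) and u'(5) = 1 (Neumann). Define V = {v ∈ H^1(0, 5) : v(0) = 0}. Then [u' v]_0^5 = u'(5)·v(5) − u'(0)·0 = v(5).
Weak formulation: find u (satisfying any essential BC) such that ∫_0^5 u'(x) v'(x) dx = ∫_0^5 f v dx + v(5) for all v ∈ V (Dirichlet at 0 absorbed into V; Neumann datum at x = 5 contributes the boundary term).
Substituting f(x) = 2*x^2, the right-hand side is ∫_0^5 (2*x^2) v dx + v(5).


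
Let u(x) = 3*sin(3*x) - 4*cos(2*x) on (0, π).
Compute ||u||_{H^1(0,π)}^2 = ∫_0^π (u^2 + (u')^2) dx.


||u||_{H^1(0,π)}^2 = -144 + 85*π

u'(x) = 8*sin(2*x) + 9*cos(3*x).
Expand u² and (u')² and integrate term by term on (0, π), using: for integers n ≥ 1, ∫_0^π sin²(nx) dx = ∫_0^π cos²(nx) dx = π/2; for n ≠ n', ∫_0^π sin(nx)sin(n'x) dx = ∫_0^π cos(nx)cos(n'x) dx = 0; and by product-to-sum, ∫_0^π sin(nx)cos(n'x) dx = ½∫_0^π [sin((n+n')x) + sin((n−n')x)] dx, which is 0 when n+n' is even and 2n/(n²−n'²) when n+n' is odd (it need not vanish on (0, π)).
  u² squared terms: (-4)²·∫cos(2x)² dx = 16·π/2 = 8*π;  (3)²·∫sin(3x)² dx = 9·π/2 = 9*π/2.
  u² cross terms: 2·(-4)·(3)·∫cos(2x)·sin(3x) dx = -24·(6/5) = -144/5.
  So ∫_0^π u² dx = 8*π + 9*π/2 − 144/5 = -144/5 + 25*π/2.
  (u')² squared terms: (8)²·∫sin(2x)² dx = 64·π/2 = 32*π;  (9)²·∫cos(3x)² dx = 81·π/2 = 81*π/2.
  (u')² cross terms: 2·(8)·(9)·∫sin(2x)·cos(3x) dx = 144·(-4/5) = -576/5.
  So ∫_0^π (u')² dx = 32*π + 81*π/2 − 576/5 = -576/5 + 145*π/2.
||u||_{H^1}^2 = (-144/5 + 25*π/2) + (-576/5 + 145*π/2) = -144 + 85*π.


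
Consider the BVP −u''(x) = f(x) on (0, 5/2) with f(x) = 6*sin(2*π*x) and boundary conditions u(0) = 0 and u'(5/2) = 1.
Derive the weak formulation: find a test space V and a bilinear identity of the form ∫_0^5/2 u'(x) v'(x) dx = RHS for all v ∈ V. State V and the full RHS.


V = {v ∈ H^1(0, 5/2) : v(0) = 0} (test functions vanish at x = 0 where u is specified); weak form: ∫_0^5/2 u'v' dx = ∫_0^5/2 (6*sin(2*π*x)) v dx + v(5/2) for all v ∈ V.

Multiply both sides by a test function v and integrate from 0 to 5/2:
  ∫_0^5/2 −u''(x) v(x) dx = ∫_0^5/2 f(x) v(x) dx.
Integrate the LHS by parts once:
  ∫_0^5/2 −u'' v dx = −[u'(x) v(x)]_0^5/2 + ∫_0^5/2 u'(x) v'(x) dx.
Thus ∫_0^5/2 u'(x) v'(x) dx = ∫_0^5/2 f(x) v(x) dx + [u'(x) v(x)]_0^5/2.
Choose V so that boundary terms are either known or forced to vanish.
Mixed BC: u(0) = 0 (Dirichlet) and u'(5/2) = 1 (Neumann). Define V = {v ∈ H^1(0, 5/2) : v(0) = 0}. Then [u' v]_0^5/2 = u'(5/2)·v(5/2) − u'(0)·0 = v(5/2).
Weak formulation: find u (satisfying any essential BC) such that ∫_0^5/2 u'(x) v'(x) dx = ∫_0^5/2 f v dx + v(5/2) for all v ∈ V (Dirichlet at 0 absorbed into V; Neumann datum at x = 5/2 contributes the boundary term).
Substituting f(x) = 6*sin(2*π*x), the right-hand side is ∫_0^5/2 (6*sin(2*π*x)) v dx + v(5/2).


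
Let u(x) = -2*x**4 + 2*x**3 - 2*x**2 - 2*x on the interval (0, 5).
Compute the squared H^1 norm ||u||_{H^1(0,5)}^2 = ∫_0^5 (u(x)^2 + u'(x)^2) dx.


||u||_{H^1}^2 = 71470235/63

The H^1 norm (squared) on an interval (0, L) is
  ||u||_{H^1}^2 = ∫_0^L u(x)^2 dx + ∫_0^L u'(x)^2 dx.
Compute u'(x) = -8*x**3 + 6*x**2 - 4*x - 2.
Then u(x)^2 = 4*x**8 - 8*x**7 + 12*x**6 - 4*x**4 + 8*x**3 + 4*x**2 and u'(x)^2 = 64*x**6 - 96*x**5 + 100*x**4 - 16*x**3 - 8*x**2 + 16*x + 4.
Integrate each monomial from 0 to 5 using ∫_0^5 c·x^n dx = c·5^(n+1)/(n+1):
  ∫_0^5 u(x)^2 dx = ∫_0^5 (4*x^8 - 8*x^7 + 12*x^6 - 4*x^4 + 8*x^3 + 4*x^2) dx. Term by term:
    ∫_0^5 4*x^8 dx = 7812500/9;  ∫_0^5 -8*x^7 dx = -390625;  ∫_0^5 12*x^6 dx = 937500/7;
    ∫_0^5 -4*x^4 dx = -2500;  ∫_0^5 8*x^3 dx = 1250;  ∫_0^5 4*x^2 dx = 500/3.
  Sum: 7812500/9 − 390625 + 937500/7 − 2500 + 1250 + 500/3 = 38447375/63.
  ∫_0^5 u'(x)^2 dx = ∫_0^5 (64*x^6 - 96*x^5 + 100*x^4 - 16*x^3 - 8*x^2 + 16*x + 4) dx. Term by term:
    ∫_0^5 64*x^6 dx = 5000000/7;  ∫_0^5 -96*x^5 dx = -250000;  ∫_0^5 100*x^4 dx = 62500;
    ∫_0^5 -16*x^3 dx = -2500;  ∫_0^5 -8*x^2 dx = -1000/3;  ∫_0^5 16*x dx = 200;
    ∫_0^5 4 dx = 20.
  Sum: 5000000/7 − 250000 + 62500 − 2500 − 1000/3 + 200 + 20 = 11007620/21.
Adding: ||u||_{H^1}^2 = 38447375/63 + 11007620/21 = 71470235/63.


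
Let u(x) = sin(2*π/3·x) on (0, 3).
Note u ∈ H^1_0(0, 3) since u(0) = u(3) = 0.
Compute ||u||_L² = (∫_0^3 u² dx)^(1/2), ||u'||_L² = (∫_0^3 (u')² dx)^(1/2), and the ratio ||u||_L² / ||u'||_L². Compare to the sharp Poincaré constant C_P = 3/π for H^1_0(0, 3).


||u||_L² / ||u'||_L² = 3/(2*π) < C_P = 3/π.

u(x) = sin(2*π/3·x), so u'(x) = 2*π*cos(2*π*x/3)/3.
Writing u(x) = A·sin(kπx/L) with A = 1 and k = 2, use ∫_0^L sin²(kπx/L) dx = L/2 and ∫_0^L cos²(kπx/L) dx = L/2.
u² = 1·sin²(2*π/3·x) and (u')² = 4*π^2/9·cos²(2*π/3·x), and each of sin², cos² integrates to L/2 = 3/2 over (0, 3).
∫_0^3 u² dx = 3/2, so ||u||_L² = sqrt(6)/2.
∫_0^3 (u')² dx = 2*π^2/3, so ||u'||_L² = sqrt(6)*π/3.
Ratio ||u||_L² / ||u'||_L² = 3/(2*π).
Sharp Poincaré constant on H^1_0(0, 3) is C_P = L/π = 3/π, achieved by sin(π/3·x).
This is the k = 2 harmonic; the ratio L/(kπ) is strictly less than C_P = L/π, consistent with the sharp inequality ||u||_L² ≤ C_P ||u'||_L².


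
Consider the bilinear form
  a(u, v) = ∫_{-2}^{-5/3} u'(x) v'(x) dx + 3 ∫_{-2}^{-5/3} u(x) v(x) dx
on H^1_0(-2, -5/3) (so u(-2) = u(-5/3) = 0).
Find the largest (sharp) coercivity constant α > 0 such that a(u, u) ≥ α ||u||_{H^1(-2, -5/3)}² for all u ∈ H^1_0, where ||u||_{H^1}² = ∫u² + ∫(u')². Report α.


α = 1

Coercivity of a(·,·) on H^1_0(-2, -5/3) means a(u, u) ≥ α ||u||_{H^1}² for every u ∈ H^1_0.
The interval has length L = 1/3, and Poincaré/coercivity depend only on L. Here a(u, u) = ∫(u')² + (3)·∫u².
Here c = 3 ≥ 1, so a(u,u) = ∫(u')² + c∫u² ≥ ∫(u')² + ∫u² = ||u||_{H^1}², i.e. α = 1 works. No larger α is possible: a(u,u) ≥ α||u||_{H^1}² means (1−α)∫(u')² ≥ (α−c)∫u², and for the modes u_n = sin(nπ(x−x₀)/L) (x₀ the left endpoint) one has ∫u_n²/∫(u_n')² = (L/(nπ))² → 0, so a(u_n,u_n)/||u_n||_{H^1}² → 1. Hence the optimal constant is α = 1.
Therefore α = 1.


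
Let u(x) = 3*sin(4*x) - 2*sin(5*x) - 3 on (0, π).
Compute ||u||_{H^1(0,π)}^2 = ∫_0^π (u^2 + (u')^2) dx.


||u||_{H^1(0,π)}^2 = 24/5 + 275*π/2

u'(x) = 12*cos(4*x) - 10*cos(5*x).
Expand u² and (u')² and integrate term by term on (0, π), using: for integers n ≥ 1, ∫_0^π sin²(nx) dx = ∫_0^π cos²(nx) dx = π/2; for n ≠ n', ∫_0^π sin(nx)sin(n'x) dx = ∫_0^π cos(nx)cos(n'x) dx = 0; and by product-to-sum, ∫_0^π sin(nx)cos(n'x) dx = ½∫_0^π [sin((n+n')x) + sin((n−n')x)] dx, which is 0 when n+n' is even and 2n/(n²−n'²) when n+n' is odd (it need not vanish on (0, π)). For the constant mode: ∫_0^π 1 dx = π, ∫_0^π cos(nx) dx = 0, ∫_0^π sin(nx) dx = (1−(−1)^n)/n.
  u² squared terms: (-3)²·∫1 dx = 9·π = 9*π;  (-2)²·∫sin(5x)² dx = 4·π/2 = 2*π;  (3)²·∫sin(4x)² dx = 9·π/2 = 9*π/2.
  u² cross terms: 2·(-3)·(-2)·∫1·sin(5x) dx = 12·(2/5) = 24/5;  2·(-3)·(3)·∫1·sin(4x) dx = -18·(0) = 0;  2·(-2)·(3)·∫sin(5x)·sin(4x) dx = -12·(0) = 0.
  So ∫_0^π u² dx = 9*π + 2*π + 9*π/2 + 24/5 + 0 + 0 = 24/5 + 31*π/2.
  (u')² squared terms: (-10)²·∫cos(5x)² dx = 100·π/2 = 50*π;  (12)²·∫cos(4x)² dx = 144·π/2 = 72*π.
  (u')² cross terms: 2·(-10)·(12)·∫cos(5x)·cos(4x) dx = -240·(0) = 0.
  So ∫_0^π (u')² dx = 50*π + 72*π + 0 = 122*π.
||u||_{H^1}^2 = (24/5 + 31*π/2) + (122*π) = 24/5 + 275*π/2.


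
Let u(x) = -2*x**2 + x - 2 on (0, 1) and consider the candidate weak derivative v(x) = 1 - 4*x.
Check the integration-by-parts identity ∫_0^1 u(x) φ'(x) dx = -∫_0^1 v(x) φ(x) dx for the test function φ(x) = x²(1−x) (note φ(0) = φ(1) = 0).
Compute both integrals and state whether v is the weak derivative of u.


LHS = 7/60, RHS = 7/60. Yes, v = u' weakly.

u(x) = -2*x**2 + x - 2, classical derivative u'(x) = 1 - 4*x.
φ(x) = x²(1−x), so φ'(x) = x*(2 - 3*x).
Note φ(0) = φ(1) = 0, so the boundary term u·φ vanishes.
LHS = ∫_0^1 u(x) φ'(x) dx = ∫_0^1 (6*x^4 - 7*x^3 + 8*x^2 - 4*x) dx. Term by term:
  ∫_0^1 6*x^4 dx = 6/5;  ∫_0^1 -7*x^3 dx = -7/4;  ∫_0^1 8*x^2 dx = 8/3;
  ∫_0^1 -4*x dx = -2.
Sum: 6/5 − 7/4 + 8/3 − 2 = 7/60.
So LHS = 7/60.
∫_0^1 v(x) φ(x) dx = ∫_0^1 (4*x^4 - 5*x^3 + x^2) dx. Term by term:
  ∫_0^1 4*x^4 dx = 4/5;  ∫_0^1 -5*x^3 dx = -5/4;  ∫_0^1 x^2 dx = 1/3.
Sum: 4/5 − 5/4 + 1/3 = -7/60.
So RHS = -∫_0^1 v(x) φ(x) dx = 7/60.
LHS = RHS, so the identity holds for this test φ.
Moreover u is smooth here and v(x) = u'(x) = 1 - 4*x pointwise, so the identity holds for every test function. Hence v is the weak derivative of u.


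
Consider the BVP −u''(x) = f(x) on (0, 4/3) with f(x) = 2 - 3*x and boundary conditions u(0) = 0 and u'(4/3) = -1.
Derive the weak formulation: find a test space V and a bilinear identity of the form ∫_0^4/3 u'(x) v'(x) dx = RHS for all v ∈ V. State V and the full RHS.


V = {v ∈ H^1(0, 4/3) : v(0) = 0} (test functions vanish at x = 0 where u is specified); weak form: ∫_0^4/3 u'v' dx = ∫_0^4/3 (2 - 3*x) v dx − v(4/3) for all v ∈ V.

Multiply both sides by a test function v and integrate from 0 to 4/3:
  ∫_0^4/3 −u''(x) v(x) dx = ∫_0^4/3 f(x) v(x) dx.
Integrate the LHS by parts once:
  ∫_0^4/3 −u'' v dx = −[u'(x) v(x)]_0^4/3 + ∫_0^4/3 u'(x) v'(x) dx.
Thus ∫_0^4/3 u'(x) v'(x) dx = ∫_0^4/3 f(x) v(x) dx + [u'(x) v(x)]_0^4/3.
Choose V so that boundary terms are either known or forced to vanish.
Mixed BC: u(0) = 0 (Dirichlet) and u'(4/3) = -1 (Neumann). Define V = {v ∈ H^1(0, 4/3) : v(0) = 0}. Then [u' v]_0^4/3 = u'(4/3)·v(4/3) − u'(0)·0 = − v(4/3).
Weak formulation: find u (satisfying any essential BC) such that ∫_0^4/3 u'(x) v'(x) dx = ∫_0^4/3 f v dx − v(4/3) for all v ∈ V (Dirichlet at 0 absorbed into V; Neumann datum at x = 4/3 contributes the boundary term).
Substituting f(x) = 2 - 3*x, the right-hand side is ∫_0^4/3 (2 - 3*x) v dx − v(4/3).


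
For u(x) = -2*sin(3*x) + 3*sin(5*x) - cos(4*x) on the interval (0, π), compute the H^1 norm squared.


||u||_{H^1(0,π)}^2 = -3604/21 + 291*π/2

u'(x) = 4*sin(4*x) - 6*cos(3*x) + 15*cos(5*x).
Expand u² and (u')² and integrate term by term on (0, π), using: for integers n ≥ 1, ∫_0^π sin²(nx) dx = ∫_0^π cos²(nx) dx = π/2; for n ≠ n', ∫_0^π sin(nx)sin(n'x) dx = ∫_0^π cos(nx)cos(n'x) dx = 0; and by product-to-sum, ∫_0^π sin(nx)cos(n'x) dx = ½∫_0^π [sin((n+n')x) + sin((n−n')x)] dx, which is 0 when n+n' is even and 2n/(n²−n'²) when n+n' is odd (it need not vanish on (0, π)).
  u² squared terms: (-1)²·∫cos(4x)² dx = 1·π/2 = π/2;  (-2)²·∫sin(3x)² dx = 4·π/2 = 2*π;  (3)²·∫sin(5x)² dx = 9·π/2 = 9*π/2.
  u² cross terms: 2·(-1)·(-2)·∫cos(4x)·sin(3x) dx = 4·(-6/7) = -24/7;  2·(-1)·(3)·∫cos(4x)·sin(5x) dx = -6·(10/9) = -20/3;  2·(-2)·(3)·∫sin(3x)·sin(5x) dx = -12·(0) = 0.
  So ∫_0^π u² dx = π/2 + 2*π + 9*π/2 − 24/7 − 20/3 + 0 = -212/21 + 7*π.
  (u')² squared terms: (-6)²·∫cos(3x)² dx = 36·π/2 = 18*π;  (4)²·∫sin(4x)² dx = 16·π/2 = 8*π;  (15)²·∫cos(5x)² dx = 225·π/2 = 225*π/2.
  (u')² cross terms: 2·(-6)·(4)·∫cos(3x)·sin(4x) dx = -48·(8/7) = -384/7;  2·(-6)·(15)·∫cos(3x)·cos(5x) dx = -180·(0) = 0;  2·(4)·(15)·∫sin(4x)·cos(5x) dx = 120·(-8/9) = -320/3.
  So ∫_0^π (u')² dx = 18*π + 8*π + 225*π/2 − 384/7 + 0 − 320/3 = -3392/21 + 277*π/2.
||u||_{H^1}^2 = (-212/21 + 7*π) + (-3392/21 + 277*π/2) = -3604/21 + 291*π/2.


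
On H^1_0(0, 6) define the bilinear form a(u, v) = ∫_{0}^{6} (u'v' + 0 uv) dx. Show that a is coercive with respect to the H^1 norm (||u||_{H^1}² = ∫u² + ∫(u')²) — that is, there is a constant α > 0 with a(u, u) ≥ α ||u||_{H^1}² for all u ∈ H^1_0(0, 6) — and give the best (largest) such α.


α = π^2/(π^2 + 36)

Coercivity of a(·,·) on H^1_0(0, 6) means a(u, u) ≥ α ||u||_{H^1}² for every u ∈ H^1_0.
The interval has length L = 6, and Poincaré/coercivity depend only on L. Here a(u, u) = ∫(u')² + (0)·∫u².
Here c = 0, so a(u,u) = ∫(u')² alone. The condition a(u,u) ≥ α||u||_{H^1}² reads (1−α)∫(u')² ≥ (α−c)∫u². Any admissible α is ≤ 1 (rapidly oscillating u have ∫u²/∫(u')² → 0), and α = 1 would force 0 ≥ (1−c)∫u², impossible since c < 1; so 1−α > 0. By the sharp Poincaré inequality on H^1_0 of an interval of length L, ∫(u')² ≥ (π/L)²∫u² with equality for the first sine mode sin(π(x−x₀)/L) (x₀ the left endpoint), so the inequality holds for all u iff (1−α)(π/L)² ≥ α − c, i.e. α ≤ ((π/L)² + c)/((π/L)² + 1) = (1 + c(L/π)²)/(1 + (L/π)²). (Direct route, valid since c ≤ 0: Poincaré gives c∫u² ≥ c(L/π)²∫(u')², so a(u,u) ≥ (1 + c(L/π)²)∫(u')², while ||u||_{H^1}² ≤ (1 + (L/π)²)∫(u')²; dividing yields the same α.) With (π/L)² = π^2/36 and c = 0, the largest admissible constant is α = ((π/L)² + c)/((π/L)² + 1).
Simplifying, α = π^2/(π^2 + 36).


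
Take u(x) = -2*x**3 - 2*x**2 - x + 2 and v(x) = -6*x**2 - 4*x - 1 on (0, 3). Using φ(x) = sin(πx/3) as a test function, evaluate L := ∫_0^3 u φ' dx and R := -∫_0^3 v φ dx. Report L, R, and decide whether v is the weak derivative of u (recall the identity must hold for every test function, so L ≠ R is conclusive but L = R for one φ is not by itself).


LHS = -648/π^3 + 204/π, RHS = -648/π^3 + 204/π. Yes, v = u' weakly.

u(x) = -2*x**3 - 2*x**2 - x + 2, classical derivative u'(x) = -6*x**2 - 4*x - 1.
φ(x) = sin(πx/3), so φ'(x) = π*cos(π*x/3)/3.
Note φ(0) = φ(3) = 0, so the boundary term u·φ vanishes.
LHS = ∫_0^3 u(x) φ'(x) dx = ∫_0^3 (-2*π*x^3*cos(π*x/3)/3 - 2*π*x^2*cos(π*x/3)/3 - π*x*cos(π*x/3)/3 + 2*π*cos(π*x/3)/3) dx. Term by term:
  ∫_0^3 2*π*cos(π*x/3)/3 dx = 0;  ∫_0^3 -2*π*x^2*cos(π*x/3)/3 dx = 36/π;  ∫_0^3 -2*π*x^3*cos(π*x/3)/3 dx = -648/π^3 + 162/π;
  ∫_0^3 -π*x*cos(π*x/3)/3 dx = 6/π.
Sum: 0 + 36/π + -648/π^3 + 162/π + 6/π = -648/π^3 + 204/π.
So LHS = -648/π^3 + 204/π.
∫_0^3 v(x) φ(x) dx = ∫_0^3 (-6*x^2*sin(π*x/3) - 4*x*sin(π*x/3) - sin(π*x/3)) dx. Term by term:
  ∫_0^3 -sin(π*x/3) dx = -6/π;  ∫_0^3 -6*x^2*sin(π*x/3) dx = -162/π + 648/π^3;  ∫_0^3 -4*x*sin(π*x/3) dx = -36/π.
Sum: -6/π + -162/π + 648/π^3 − 36/π = -204/π + 648/π^3.
So RHS = -∫_0^3 v(x) φ(x) dx = -648/π^3 + 204/π.
LHS = RHS, so the identity holds for this test φ.
Moreover u is smooth here and v(x) = u'(x) = -6*x**2 - 4*x - 1 pointwise, so the identity holds for every test function. Hence v is the weak derivative of u.


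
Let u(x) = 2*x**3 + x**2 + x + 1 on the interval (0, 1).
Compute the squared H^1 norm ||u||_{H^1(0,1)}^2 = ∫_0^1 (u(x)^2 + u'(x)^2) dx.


||u||_{H^1}^2 = 1979/70

The H^1 norm (squared) on an interval (0, L) is
  ||u||_{H^1}^2 = ∫_0^L u(x)^2 dx + ∫_0^L u'(x)^2 dx.
Compute u'(x) = 6*x**2 + 2*x + 1.
Then u(x)^2 = 4*x**6 + 4*x**5 + 5*x**4 + 6*x**3 + 3*x**2 + 2*x + 1 and u'(x)^2 = 36*x**4 + 24*x**3 + 16*x**2 + 4*x + 1.
Integrate each monomial from 0 to 1 using ∫_0^1 c·x^n dx = c·1^(n+1)/(n+1):
  ∫_0^1 u(x)^2 dx = ∫_0^1 (4*x^6 + 4*x^5 + 5*x^4 + 6*x^3 + 3*x^2 + 2*x + 1) dx. Term by term:
    ∫_0^1 4*x^6 dx = 4/7;  ∫_0^1 4*x^5 dx = 2/3;  ∫_0^1 5*x^4 dx = 1;
    ∫_0^1 6*x^3 dx = 3/2;  ∫_0^1 3*x^2 dx = 1;  ∫_0^1 2*x dx = 1;
    ∫_0^1 1 dx = 1.
  Sum: 4/7 + 2/3 + 1 + 3/2 + 1 + 1 + 1 = 283/42.
  ∫_0^1 u'(x)^2 dx = ∫_0^1 (36*x^4 + 24*x^3 + 16*x^2 + 4*x + 1) dx. Term by term:
    ∫_0^1 36*x^4 dx = 36/5;  ∫_0^1 24*x^3 dx = 6;  ∫_0^1 16*x^2 dx = 16/3;
    ∫_0^1 4*x dx = 2;  ∫_0^1 1 dx = 1.
  Sum: 36/5 + 6 + 16/3 + 2 + 1 = 323/15.
Adding: ||u||_{H^1}^2 = 283/42 + 323/15 = 1979/70.
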